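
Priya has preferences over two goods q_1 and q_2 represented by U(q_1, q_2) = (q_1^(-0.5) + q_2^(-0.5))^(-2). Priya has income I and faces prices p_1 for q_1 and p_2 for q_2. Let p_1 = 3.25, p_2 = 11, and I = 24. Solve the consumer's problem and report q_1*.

q_1* = 2.9522

MU_q_1 ∝ q_1^(-1.5), MU_q_2 ∝ q_2^(-1.5), so MRS = (q_2/q_1)^(1.5) = p_1/p_2.
Solve for the ratio: q_2/q_1 = [p_1/p_2]^(2/3).
With the ratio pinned down, the budget gives q_1* = I/(p_1 + p_2·(q_2/q_1)) and q_2* = (q_2/q_1)·q_1*.
Numerically q_2/q_1 = 0.443602, so q_1* = 24/(3.25 + 11·0.443602) = 2.9522.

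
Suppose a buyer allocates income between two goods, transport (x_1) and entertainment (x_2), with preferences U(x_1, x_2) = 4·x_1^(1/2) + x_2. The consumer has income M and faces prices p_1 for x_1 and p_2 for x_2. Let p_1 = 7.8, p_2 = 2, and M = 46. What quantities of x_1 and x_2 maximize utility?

x_1* = 0.263, x_2* = 21.9744

Solve: √x_1 = 2·p_2/p_1, so x_1*(p_1,p_2) = (2·p_2/p_1)², and x_2* = (M − p_1·x_1*)/p_2.
Plugging in: x_1* = (2·2/7.8)² = 0.263, x_2* = 21.9744.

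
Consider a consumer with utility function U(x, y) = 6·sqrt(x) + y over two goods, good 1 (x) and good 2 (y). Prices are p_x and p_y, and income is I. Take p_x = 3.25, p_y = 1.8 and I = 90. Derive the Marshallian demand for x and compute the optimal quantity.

x* = 2.7607

Plugging in: x* = (3·1.8/3.25)² = 2.7607.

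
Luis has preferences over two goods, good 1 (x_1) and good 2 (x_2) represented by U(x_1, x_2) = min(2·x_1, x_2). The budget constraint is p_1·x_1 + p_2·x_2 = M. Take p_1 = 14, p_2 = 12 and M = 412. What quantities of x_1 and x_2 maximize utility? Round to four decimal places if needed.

Leontief preferences: the optimum is at the kink where x_1/1 = x_2/2, i.e. x_2 = 2·x_1.
Budget: p_1·x_1 + p_2·2·x_1 = M, so (p_1 + 2·p_2)·x_1 = M.
Demand: x_1*(p_1,p_2,M) = M/(p_1 + 2·p_2), x_2* = 2·M/(p_1 + 2·p_2).
Here 14 + 2·12 = 38, giving x_1* = 10.8421 and x_2* = 21.6842.

x_1* = 10.8421, x_2* = 21.6842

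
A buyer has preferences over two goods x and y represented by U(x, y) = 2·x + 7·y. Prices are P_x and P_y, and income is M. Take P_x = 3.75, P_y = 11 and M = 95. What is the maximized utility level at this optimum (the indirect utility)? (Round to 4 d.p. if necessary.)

Numerically: x* = 0, y* = 8.6364.
Utility at the optimum: U(0, 8.6364) = 60.4545.

V = 60.4545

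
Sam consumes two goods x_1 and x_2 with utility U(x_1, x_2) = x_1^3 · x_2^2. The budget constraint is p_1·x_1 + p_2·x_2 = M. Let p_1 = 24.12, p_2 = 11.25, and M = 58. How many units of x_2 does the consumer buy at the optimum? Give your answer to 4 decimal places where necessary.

x_2* = 2.0622

The MRS is (3/2)·x_2/x_1. Set MRS = p_1/p_2.
Rearranging, p_2·x_2 = (2/3)·p_1·x_1. Substituting into the budget gives p_1·x_1·(1 + (2/3)) = M.
Demand: x_1*(p_1,p_2,M) = 0.6·M/p_1 and x_2* = 0.4·M/p_2.
At p_1=24.12, p_2=11.25, M=58: x_2* = 0.4·58/11.25 = 2.0622.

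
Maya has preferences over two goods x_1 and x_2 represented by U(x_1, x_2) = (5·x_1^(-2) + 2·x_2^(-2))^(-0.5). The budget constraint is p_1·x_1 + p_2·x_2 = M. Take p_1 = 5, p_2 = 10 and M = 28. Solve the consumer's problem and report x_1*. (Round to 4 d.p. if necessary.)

From the CES first-order condition, (5/2)·(x_2/x_1)^(3) = p_1/p_2.
Solve for the ratio: x_2/x_1 = [(2/5)·p_1/p_2]^(1/3).
Substitute x_2 = (x_2/x_1)·x_1 into the budget: x_1* = M/(p_1 + p_2·(x_2/x_1)).
Numerically x_2/x_1 = 0.584804, so x_1* = 28/(5 + 10·0.584804) = 2.5811.

x_1* = 2.5811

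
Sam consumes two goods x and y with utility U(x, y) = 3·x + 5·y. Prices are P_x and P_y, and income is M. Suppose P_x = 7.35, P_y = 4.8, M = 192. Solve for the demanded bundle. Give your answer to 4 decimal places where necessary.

y gives more utility per dollar, so spend all income on y: y* = M/P_y, x* = 0.
Numerically: x* = 0, y* = 40.

x* = 0, y* = 40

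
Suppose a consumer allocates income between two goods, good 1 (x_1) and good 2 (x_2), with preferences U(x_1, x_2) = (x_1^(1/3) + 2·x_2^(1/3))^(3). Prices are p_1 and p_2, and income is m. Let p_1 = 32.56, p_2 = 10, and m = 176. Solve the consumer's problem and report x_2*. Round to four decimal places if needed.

x_2* = 14.7165

MRS = MU_x_1/MU_x_2 = (1/2)·(x_2/x_1)^(2/3). Set equal to p_1/p_2.
Solve for the ratio: x_2/x_1 = [2·p_1/p_2]^(1.5).
With the ratio pinned down, the budget gives x_1* = m/(p_1 + p_2·(x_2/x_1)) and x_2* = (x_2/x_1)·x_1*.
Numerically x_2/x_1 = 16.617726, so x_1* = 176/(32.56 + 10·16.617726) = 0.8856 and x_2* = 16.617726·0.8856 = 14.7165.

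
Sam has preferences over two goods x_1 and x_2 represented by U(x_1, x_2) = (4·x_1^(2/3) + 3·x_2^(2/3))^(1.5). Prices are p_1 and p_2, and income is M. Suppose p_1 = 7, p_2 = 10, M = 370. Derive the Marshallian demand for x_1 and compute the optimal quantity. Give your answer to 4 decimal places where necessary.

x_1* = 43.8024

From the CES first-order condition, (4/3)·(x_2/x_1)^(1/3) = p_1/p_2.
Solve for the ratio: x_2/x_1 = [(3/4)·p_1/p_2]^(3).
With the ratio pinned down, the budget gives x_1* = M/(p_1 + p_2·(x_2/x_1)) and x_2* = (x_2/x_1)·x_1*.
Numerically x_2/x_1 = 0.144703, so x_1* = 370/(7 + 10·0.144703) = 43.8024.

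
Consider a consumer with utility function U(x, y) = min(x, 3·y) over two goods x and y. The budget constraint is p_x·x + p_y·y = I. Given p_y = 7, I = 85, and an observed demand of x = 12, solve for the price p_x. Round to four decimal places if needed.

Leontief preferences: the optimum is at the kink where x/3 = y/1, i.e. y = (1/3)·x.
Budget: p_x·x + p_y·(1/3)·x = I, so (3·p_x + p_y)·x = 3·I.
Demand: x*(p_x,p_y,I) = 3·I/(3·p_x + p_y), y* = I/(3·p_x + p_y).
Set x* = 12 in the demand function and solve for p_x: p_x = 4.75.

p_x = 4.75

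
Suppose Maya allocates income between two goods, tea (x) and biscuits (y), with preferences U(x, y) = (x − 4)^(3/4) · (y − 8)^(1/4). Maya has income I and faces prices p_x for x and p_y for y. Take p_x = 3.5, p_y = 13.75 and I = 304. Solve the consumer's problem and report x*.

Let x' = x−4, y' = y−8. MRS = 3·y'/x' = p_x/p_y.
Substituting into the budget: x* = 4 + 0.75·(I − 4·p_x − 8·p_y)/p_x, and y* = 8 + 0.25·(…)/p_y.
Discretionary income = 304 − 4·3.5 − 8·13.75 = 180; x* = 4 + 0.75·180/3.5 = 42.5714.

x* = 42.5714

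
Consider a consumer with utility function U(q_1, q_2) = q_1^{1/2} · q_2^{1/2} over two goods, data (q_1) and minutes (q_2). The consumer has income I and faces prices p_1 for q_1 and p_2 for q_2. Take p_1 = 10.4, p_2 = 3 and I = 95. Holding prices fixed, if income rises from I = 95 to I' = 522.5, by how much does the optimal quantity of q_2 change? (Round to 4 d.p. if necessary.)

Δq_2* = 71.25

MU_q_1/MU_q_2 = (0.5·q_2)/(0.5·q_1); tangency sets this equal to p_1/p_2.
So 0.5·p_2·q_2 = 0.5·p_1·q_1; combined with the budget, a share 0.5 of income goes to q_1.
Demand: q_1*(p_1,p_2,I) = 0.5·I/p_1 and q_2* = 0.5·I/p_2.
At p_1=10.4, p_2=3, I=95: q_2* = 0.5·95/3 = 15.8333.
At I' = 522.5: q_2* = 87.0833. Change: 87.0833 − 15.8333 = 71.25.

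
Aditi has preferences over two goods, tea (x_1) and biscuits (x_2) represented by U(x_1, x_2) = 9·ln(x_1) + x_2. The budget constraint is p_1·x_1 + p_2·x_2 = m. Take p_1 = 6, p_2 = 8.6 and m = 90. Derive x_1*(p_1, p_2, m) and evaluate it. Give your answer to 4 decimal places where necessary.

MU_x_1 = 9/x_1, MU_x_2 = 1. Tangency: 9/x_1 = p_1/p_2.
So x_1*(p_1,p_2) = 9·p_2/p_1, independent of income; and x_2* = (m − 9·p_2)/p_2.
At the given prices: x_1* = 9·8.6/6 = 12.9.

x_1* = 12.9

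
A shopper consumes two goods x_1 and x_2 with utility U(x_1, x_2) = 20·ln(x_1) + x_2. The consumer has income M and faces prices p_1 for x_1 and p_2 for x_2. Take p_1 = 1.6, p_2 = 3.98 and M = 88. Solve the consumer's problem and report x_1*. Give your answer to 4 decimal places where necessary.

So x_1*(p_1,p_2) = 20·p_2/p_1, independent of income; and x_2* = (M − 20·p_2)/p_2.
At the given prices: x_1* = 20·3.98/1.6 = 49.75.

x_1* = 49.75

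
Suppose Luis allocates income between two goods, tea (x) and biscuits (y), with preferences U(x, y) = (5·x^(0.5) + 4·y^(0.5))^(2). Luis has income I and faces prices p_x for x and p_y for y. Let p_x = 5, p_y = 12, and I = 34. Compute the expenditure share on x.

share on x = 0.7895

MU_x ∝ 5·x^(-0.5), MU_y ∝ 4·y^(-0.5), so MRS = (5/4)·(y/x)^(0.5) = p_x/p_y.
Hence y/x = ((4/5)·p_x/p_y)^(1/(0.5)), i.e. raised to the 2 power.
Substitute y = (y/x)·x into the budget: x* = I/(p_x + p_y·(y/x)).
Numerically y/x = 0.111111, so x* = 34/(5 + 12·0.111111) = 5.3684 and y* = 0.111111·5.3684 = 0.5965.
Expenditure on x: 5·5.3684 = 26.8421; share = 0.7895.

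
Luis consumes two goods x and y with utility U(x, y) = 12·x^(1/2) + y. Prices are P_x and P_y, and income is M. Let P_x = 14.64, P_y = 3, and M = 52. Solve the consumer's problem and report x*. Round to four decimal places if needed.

x* = 1.5117

Set MRS = P_x/P_y: 6·x^(−1/2) = P_x/P_y.
Thus x* = (6·P_y/P_x)² — independent of M — with the rest of income spent on y.
Plugging in: x* = (6·3/14.64)² = 1.5117.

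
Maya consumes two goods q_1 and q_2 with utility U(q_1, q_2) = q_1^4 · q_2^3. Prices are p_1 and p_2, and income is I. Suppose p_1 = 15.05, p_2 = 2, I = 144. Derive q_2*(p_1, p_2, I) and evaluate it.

The MRS is (4/3)·q_2/q_1. Set MRS = p_1/p_2.
So 4·p_2·q_2 = 3·p_1·q_1; combined with the budget, a share 4/7 of income goes to q_1.
Demand: q_1*(p_1,p_2,I) = 4/7·I/p_1 and q_2* = 3/7·I/p_2.
At p_1=15.05, p_2=2, I=144: q_2* = 3/7·144/2 = 30.8571.

q_2* = 30.8571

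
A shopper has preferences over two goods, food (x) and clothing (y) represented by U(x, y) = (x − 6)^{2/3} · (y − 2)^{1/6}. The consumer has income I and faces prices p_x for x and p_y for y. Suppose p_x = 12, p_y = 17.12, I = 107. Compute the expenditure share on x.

After buying the subsistence bundle (6, 2), a share 0.8 of the remaining income goes to x: x* = 6 + 0.8·(I − 6p_x − 2p_y)/p_x.
Discretionary income = 107 − 6·12 − 2·17.12 = 0.76; x* = 6 + 0.8·0.76/12 = 6.0507; y* = 2 + 0.2·0.76/17.12 = 2.0089.
Expenditure on x: 12·6.0507 = 72.608; share = 0.6786.

share on x = 0.6786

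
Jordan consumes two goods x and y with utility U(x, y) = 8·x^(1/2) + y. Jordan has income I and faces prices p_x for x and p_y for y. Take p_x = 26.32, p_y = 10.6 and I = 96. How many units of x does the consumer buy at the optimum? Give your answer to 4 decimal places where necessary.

Set MRS = p_x/p_y: 4·x^(−1/2) = p_x/p_y.
Solve: √x = 4·p_y/p_x, so x*(p_x,p_y) = (4·p_y/p_x)², and y* = (I − p_x·x*)/p_y.
Plugging in: x* = (4·10.6/26.32)² = 2.5951.

x* = 2.5951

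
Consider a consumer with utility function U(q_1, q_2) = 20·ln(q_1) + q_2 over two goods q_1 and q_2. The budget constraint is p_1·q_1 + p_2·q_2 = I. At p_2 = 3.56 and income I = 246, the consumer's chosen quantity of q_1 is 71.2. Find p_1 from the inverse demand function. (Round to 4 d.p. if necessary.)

Set MRS = p_1/p_2: (20/q_1)/1 = p_1/p_2.
So q_1*(p_1,p_2) = 20·p_2/p_1, independent of income; and q_2* = (I − 20·p_2)/p_2.
Set q_1* = 71.2 in the demand function and solve for p_1: p_1 = 1.

p_1 = 1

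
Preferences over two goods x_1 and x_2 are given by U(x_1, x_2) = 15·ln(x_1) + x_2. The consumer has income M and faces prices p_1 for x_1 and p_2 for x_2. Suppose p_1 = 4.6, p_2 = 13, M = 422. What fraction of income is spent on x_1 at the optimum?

Set MRS = p_1/p_2: (15/x_1)/1 = p_1/p_2.
So x_1*(p_1,p_2) = 15·p_2/p_1, independent of income; and x_2* = (M − 15·p_2)/p_2.
At the given prices: x_1* = 15·13/4.6 = 42.3913, and x_2* = 17.4615.
Expenditure on x_1: 4.6·42.3913 = 195; share = 0.4621.

share on x_1 = 0.4621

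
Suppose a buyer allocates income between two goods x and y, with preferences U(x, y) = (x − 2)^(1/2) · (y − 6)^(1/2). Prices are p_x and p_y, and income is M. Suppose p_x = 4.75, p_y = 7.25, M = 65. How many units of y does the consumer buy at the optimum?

y* = 6.8276

Let x' = x−2, y' = y−6. MRS = y'/x' = p_x/p_y.
Substituting into the budget: x* = 2 + 0.5·(M − 2·p_x − 6·p_y)/p_x, and y* = 6 + 0.5·(…)/p_y.
Discretionary income = 65 − 2·4.75 − 6·7.25 = 12; y* = 6 + 0.5·12/7.25 = 6.8276.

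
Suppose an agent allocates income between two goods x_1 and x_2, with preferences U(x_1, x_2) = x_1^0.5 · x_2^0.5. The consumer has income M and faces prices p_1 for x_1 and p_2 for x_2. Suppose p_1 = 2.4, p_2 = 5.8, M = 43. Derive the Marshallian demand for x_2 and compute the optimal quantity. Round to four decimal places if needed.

At p_1=2.4, p_2=5.8, M=43: x_2* = 0.5·43/5.8 = 3.7069.

x_2* = 3.7069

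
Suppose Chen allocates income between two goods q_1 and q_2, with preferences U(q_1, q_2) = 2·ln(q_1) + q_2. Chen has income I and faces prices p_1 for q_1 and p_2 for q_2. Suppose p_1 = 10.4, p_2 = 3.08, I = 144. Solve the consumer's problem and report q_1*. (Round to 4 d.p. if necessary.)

q_1* = 0.5923

MU_q_1 = 2/q_1, MU_q_2 = 1. Tangency: 2/q_1 = p_1/p_2.
So q_1*(p_1,p_2) = 2·p_2/p_1, independent of income; and q_2* = (I − 2·p_2)/p_2.
At the given prices: q_1* = 2·3.08/10.4 = 0.5923.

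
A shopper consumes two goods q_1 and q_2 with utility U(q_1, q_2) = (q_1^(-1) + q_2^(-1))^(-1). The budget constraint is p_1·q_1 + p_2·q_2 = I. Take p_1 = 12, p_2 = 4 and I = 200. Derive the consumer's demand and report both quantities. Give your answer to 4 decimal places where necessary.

MU_q_1 ∝ q_1^(-2), MU_q_2 ∝ q_2^(-2), so MRS = (q_2/q_1)^(2) = p_1/p_2.
Hence q_2/q_1 = (p_1/p_2)^(1/(2)), i.e. raised to the 0.5 power.
Substitute q_2 = (q_2/q_1)·q_1 into the budget: q_1* = I/(p_1 + p_2·(q_2/q_1)).
Numerically q_2/q_1 = 1.732051, so q_1* = 200/(12 + 4·1.732051) = 10.5662 and q_2* = 1.732051·10.5662 = 18.3013.

q_1* = 10.5662, q_2* = 18.3013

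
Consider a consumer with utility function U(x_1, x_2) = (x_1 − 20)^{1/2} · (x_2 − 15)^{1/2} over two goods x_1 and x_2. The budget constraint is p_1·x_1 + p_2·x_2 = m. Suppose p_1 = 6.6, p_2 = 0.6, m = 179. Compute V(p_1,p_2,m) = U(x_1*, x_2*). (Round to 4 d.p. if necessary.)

V = 9.5479

After buying the subsistence bundle (20, 15), a share 0.5 of the remaining income goes to x_1: x_1* = 20 + 0.5·(m − 20p_1 − 15p_2)/p_1.
Discretionary income = 179 − 20·6.6 − 15·0.6 = 38; x_1* = 20 + 0.5·38/6.6 = 22.8788; x_2* = 15 + 0.5·38/0.6 = 46.6667.
Utility at the optimum: U(22.8788, 46.6667) = 9.5479.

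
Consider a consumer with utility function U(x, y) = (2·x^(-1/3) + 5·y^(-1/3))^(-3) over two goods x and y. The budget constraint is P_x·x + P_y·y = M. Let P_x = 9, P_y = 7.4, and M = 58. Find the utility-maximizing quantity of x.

x* = 2.2274

Numerically y/x = 2.302571, so x* = 58/(9 + 7.4·2.302571) = 2.2274.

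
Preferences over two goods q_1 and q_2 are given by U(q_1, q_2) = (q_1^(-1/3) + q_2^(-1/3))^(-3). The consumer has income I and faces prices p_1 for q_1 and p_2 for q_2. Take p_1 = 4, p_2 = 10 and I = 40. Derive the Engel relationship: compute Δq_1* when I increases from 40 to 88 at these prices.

Δq_1* = 5.3158

With the ratio pinned down, the budget gives q_1* = I/(p_1 + p_2·(q_2/q_1)) and q_2* = (q_2/q_1)·q_1*.
Numerically q_2/q_1 = 0.502973, so q_1* = 40/(4 + 10·0.502973) = 4.4298.
At I' = 88: q_1* = 9.7456. Change: 9.7456 − 4.4298 = 5.3158.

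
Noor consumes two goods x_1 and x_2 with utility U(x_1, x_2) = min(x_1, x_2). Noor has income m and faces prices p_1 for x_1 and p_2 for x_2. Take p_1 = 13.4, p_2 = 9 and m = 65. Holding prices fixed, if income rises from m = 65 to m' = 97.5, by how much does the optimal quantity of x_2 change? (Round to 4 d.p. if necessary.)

Δx_2* = 1.4509

Leontief preferences: the optimum is at the kink where x_1/1 = x_2/1, i.e. x_2 = x_1.
Budget: p_1·x_1 + p_2·x_1 = m, so (p_1 + p_2)·x_1 = m.
Demand: x_1*(p_1,p_2,m) = m/(p_1 + p_2), x_2* = m/(p_1 + p_2).
Here 13.4 + 9 = 22.4, giving x_2* = 2.9018.
At m' = 97.5: x_2* = 4.3527. Change: 4.3527 − 2.9018 = 1.4509.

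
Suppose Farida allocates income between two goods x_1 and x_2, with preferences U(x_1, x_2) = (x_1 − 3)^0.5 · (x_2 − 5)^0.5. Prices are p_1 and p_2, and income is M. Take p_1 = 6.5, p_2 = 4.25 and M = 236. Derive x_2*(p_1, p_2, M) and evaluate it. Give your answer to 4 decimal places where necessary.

x_2* = 27.9706

This is Cobb-Douglas in (x_1−3, x_2−5): tangency gives 0.5·p_2·(x_2−5) = 0.5·p_1·(x_1−3).
After buying the subsistence bundle (3, 5), a share 0.5 of the remaining income goes to x_1: x_1* = 3 + 0.5·(M − 3p_1 − 5p_2)/p_1.
Discretionary income = 236 − 3·6.5 − 5·4.25 = 195.25; x_2* = 5 + 0.5·195.25/4.25 = 27.9706.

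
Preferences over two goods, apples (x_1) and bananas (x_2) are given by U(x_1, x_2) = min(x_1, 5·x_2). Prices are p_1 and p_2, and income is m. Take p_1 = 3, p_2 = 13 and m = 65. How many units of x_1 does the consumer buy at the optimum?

With perfect complements, no substitution: consume in ratio x_1:x_2 = 5:1.
Budget: p_1·x_1 + p_2·(1/5)·x_1 = m, so (5·p_1 + p_2)·x_1 = 5·m.
Demand: x_1*(p_1,p_2,m) = 5·m/(5·p_1 + p_2), x_2* = m/(5·p_1 + p_2).
Here 5·3 + 13 = 28, giving x_1* = 11.6071.

x_1* = 11.6071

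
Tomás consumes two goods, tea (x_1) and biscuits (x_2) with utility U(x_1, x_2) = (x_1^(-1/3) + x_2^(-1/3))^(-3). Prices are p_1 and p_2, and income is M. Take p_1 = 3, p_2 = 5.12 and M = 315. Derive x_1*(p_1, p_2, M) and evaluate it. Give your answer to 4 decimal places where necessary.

MRS = MU_x_1/MU_x_2 = (x_2/x_1)^(4/3). Set equal to p_1/p_2.
Hence x_2/x_1 = (p_1/p_2)^(1/(4/3)), i.e. raised to the 0.75 power.
With the ratio pinned down, the budget gives x_1* = M/(p_1 + p_2·(x_2/x_1)) and x_2* = (x_2/x_1)·x_1*.
Numerically x_2/x_1 = 0.669713, so x_1* = 315/(3 + 5.12·0.669713) = 48.9973.

x_1* = 48.9973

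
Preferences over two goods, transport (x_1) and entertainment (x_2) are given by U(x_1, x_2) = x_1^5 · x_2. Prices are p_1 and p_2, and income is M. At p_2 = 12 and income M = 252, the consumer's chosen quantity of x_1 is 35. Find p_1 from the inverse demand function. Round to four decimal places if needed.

p_1 = 6

The MRS is 5·x_2/x_1. Set MRS = p_1/p_2.
So 5·p_2·x_2 = p_1·x_1; combined with the budget, a share 5/6 of income goes to x_1.
Demand: x_1*(p_1,p_2,M) = 5/6·M/p_1 and x_2* = 1/6·M/p_2.
Set x_1* = 35 in the demand function and solve for p_1: p_1 = 6.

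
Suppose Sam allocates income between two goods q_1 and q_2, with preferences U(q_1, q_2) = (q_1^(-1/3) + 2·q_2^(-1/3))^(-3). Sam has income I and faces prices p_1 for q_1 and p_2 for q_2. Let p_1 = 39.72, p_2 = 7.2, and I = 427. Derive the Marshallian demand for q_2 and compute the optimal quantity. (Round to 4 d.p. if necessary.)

q_2* = 31.0294

MU_q_1 ∝ q_1^(-4/3), MU_q_2 ∝ 2·q_2^(-4/3), so MRS = (1/2)·(q_2/q_1)^(4/3) = p_1/p_2.
Solve for the ratio: q_2/q_1 = [2·p_1/p_2]^(0.75).
Substitute q_2 = (q_2/q_1)·q_1 into the budget: q_1* = I/(p_1 + p_2·(q_2/q_1)).
Numerically q_2/q_1 = 6.053828, so q_1* = 427/(39.72 + 7.2·6.053828) = 5.1256 and q_2* = 6.053828·5.1256 = 31.0294.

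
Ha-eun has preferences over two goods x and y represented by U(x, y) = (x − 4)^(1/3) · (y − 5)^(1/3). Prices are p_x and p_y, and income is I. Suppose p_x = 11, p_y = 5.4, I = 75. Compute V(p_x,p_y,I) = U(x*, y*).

Discretionary income = 75 − 4·11 − 5·5.4 = 4; x* = 4 + 0.5·4/11 = 4.1818; y* = 5 + 0.5·4/5.4 = 5.3704.
Utility at the optimum: U(4.1818, 5.3704) = 0.4068.

V = 0.4068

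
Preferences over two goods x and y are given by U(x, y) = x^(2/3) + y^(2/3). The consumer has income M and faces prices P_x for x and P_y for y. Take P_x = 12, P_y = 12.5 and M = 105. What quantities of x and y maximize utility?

x* = 4.5535, y* = 4.0286

MRS = MU_x/MU_y = (y/x)^(1/3). Set equal to P_x/P_y.
Solve for the ratio: y/x = [P_x/P_y]^(3).
Substitute y = (y/x)·x into the budget: x* = M/(P_x + P_y·(y/x)).
Numerically y/x = 0.884736, so x* = 105/(12 + 12.5·0.884736) = 4.5535 and y* = 0.884736·4.5535 = 4.0286.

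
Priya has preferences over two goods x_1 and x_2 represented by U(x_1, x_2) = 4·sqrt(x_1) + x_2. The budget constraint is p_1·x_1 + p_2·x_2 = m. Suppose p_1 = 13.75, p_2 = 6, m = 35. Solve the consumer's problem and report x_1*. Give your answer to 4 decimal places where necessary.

Utility is quasi-linear in x_2; the FOC for x_1 is 2/√x_1 = p_1/p_2.
Solve: √x_1 = 2·p_2/p_1, so x_1*(p_1,p_2) = (2·p_2/p_1)², and x_2* = (m − p_1·x_1*)/p_2.
Plugging in: x_1* = (2·6/13.75)² = 0.7617.

x_1* = 0.7617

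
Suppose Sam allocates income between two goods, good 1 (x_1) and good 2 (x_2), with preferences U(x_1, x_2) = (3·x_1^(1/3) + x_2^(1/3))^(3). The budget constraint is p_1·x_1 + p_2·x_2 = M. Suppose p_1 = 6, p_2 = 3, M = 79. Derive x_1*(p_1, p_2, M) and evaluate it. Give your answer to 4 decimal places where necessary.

From the CES first-order condition, 3·(x_2/x_1)^(2/3) = p_1/p_2.
Hence x_2/x_1 = ((1/3)·p_1/p_2)^(1/(2/3)), i.e. raised to the 1.5 power.
With the ratio pinned down, the budget gives x_1* = M/(p_1 + p_2·(x_2/x_1)) and x_2* = (x_2/x_1)·x_1*.
Numerically x_2/x_1 = 0.544331, so x_1* = 79/(6 + 3·0.544331) = 10.3498.

x_1* = 10.3498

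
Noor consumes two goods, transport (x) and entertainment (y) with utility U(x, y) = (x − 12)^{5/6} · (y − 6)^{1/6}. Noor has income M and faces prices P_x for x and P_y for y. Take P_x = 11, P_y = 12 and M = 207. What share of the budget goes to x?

share on x = 0.6498

MRS = 5·(y−6)/(x−12). Tangency with P_x/P_y gives y−6 = (1/5)·(P_x/P_y)·(x−12).
After buying the subsistence bundle (12, 6), a share 5/6 of the remaining income goes to x: x* = 12 + 5/6·(M − 12P_x − 6P_y)/P_x.
Discretionary income = 207 − 12·11 − 6·12 = 3; x* = 12 + 5/6·3/11 = 12.2273; y* = 6 + 1/6·3/12 = 6.0417.
Expenditure on x: 11·12.2273 = 134.5; share = 0.6498.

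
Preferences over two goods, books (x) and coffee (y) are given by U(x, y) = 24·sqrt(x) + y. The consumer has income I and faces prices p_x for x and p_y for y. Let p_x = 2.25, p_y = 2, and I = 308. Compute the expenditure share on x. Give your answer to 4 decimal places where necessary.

Utility is quasi-linear in y; the FOC for x is 12/√x = p_x/p_y.
Solve: √x = 12·p_y/p_x, so x*(p_x,p_y) = (12·p_y/p_x)², and y* = (I − p_x·x*)/p_y.
Plugging in: x* = (12·2/2.25)² = 113.7778, y* = 26.
Expenditure on x: 2.25·113.7778 = 256; share = 0.8312.

share on x = 0.8312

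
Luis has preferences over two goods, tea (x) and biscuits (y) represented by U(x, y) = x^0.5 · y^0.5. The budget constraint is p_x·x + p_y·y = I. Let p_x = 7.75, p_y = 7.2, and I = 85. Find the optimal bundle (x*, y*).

x* = 5.4839, y* = 5.9028

Tangency: MRS = y/x = p_x/p_y.
So 0.5·p_y·y = 0.5·p_x·x; combined with the budget, a share 0.5 of income goes to x.
Demand: x*(p_x,p_y,I) = 0.5·I/p_x and y* = 0.5·I/p_y.
At p_x=7.75, p_y=7.2, I=85: x* = 0.5·85/7.75 = 5.4839, y* = 5.9028.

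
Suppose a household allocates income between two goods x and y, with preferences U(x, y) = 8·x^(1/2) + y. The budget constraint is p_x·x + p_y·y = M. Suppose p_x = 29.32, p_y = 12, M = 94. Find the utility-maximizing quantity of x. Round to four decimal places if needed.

x* = 2.6801

Thus x* = (4·p_y/p_x)² — independent of M — with the rest of income spent on y.
Plugging in: x* = (4·12/29.32)² = 2.6801.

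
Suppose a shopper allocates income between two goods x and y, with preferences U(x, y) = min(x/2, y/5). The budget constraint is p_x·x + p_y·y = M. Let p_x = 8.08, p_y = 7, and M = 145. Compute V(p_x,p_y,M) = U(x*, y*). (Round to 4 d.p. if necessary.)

Leontief preferences: the optimum is at the kink where x/2 = y/5, i.e. y = (5/2)·x.
Budget: p_x·x + p_y·(5/2)·x = M, so (2·p_x + 5·p_y)·x = 2·M.
Demand: x*(p_x,p_y,M) = 2·M/(2·p_x + 5·p_y), y* = 5·M/(2·p_x + 5·p_y).
Here 2·8.08 + 5·7 = 51.16, giving x* = 5.6685 and y* = 14.1712.
Utility at the optimum: U(5.6685, 14.1712) = 2.8342.

V = 2.8342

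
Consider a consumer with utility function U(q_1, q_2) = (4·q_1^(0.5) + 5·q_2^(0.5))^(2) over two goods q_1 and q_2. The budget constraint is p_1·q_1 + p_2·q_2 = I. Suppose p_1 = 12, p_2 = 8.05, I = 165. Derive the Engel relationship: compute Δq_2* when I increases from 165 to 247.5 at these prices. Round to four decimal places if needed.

From the CES first-order condition, (4/5)·(q_2/q_1)^(0.5) = p_1/p_2.
Solve for the ratio: q_2/q_1 = [(5/4)·p_1/p_2]^(2).
Substitute q_2 = (q_2/q_1)·q_1 into the budget: q_1* = I/(p_1 + p_2·(q_2/q_1)).
Numerically q_2/q_1 = 3.472088, so q_1* = 165/(12 + 8.05·3.472088) = 4.1301 and q_2* = 3.472088·4.1301 = 14.3402.
At I' = 247.5: q_2* = 21.5103. Change: 21.5103 − 14.3402 = 7.1701.

Δq_2* = 7.1701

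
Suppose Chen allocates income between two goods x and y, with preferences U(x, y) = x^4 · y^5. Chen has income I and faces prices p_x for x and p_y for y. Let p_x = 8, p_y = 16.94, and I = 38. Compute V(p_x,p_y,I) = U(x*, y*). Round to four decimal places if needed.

V = 59.708

MU_x/MU_y = (4·y)/(5·x); tangency sets this equal to p_x/p_y.
Rearranging, p_y·y = (5/4)·p_x·x. Substituting into the budget gives p_x·x·(1 + (5/4)) = I.
Demand: x*(p_x,p_y,I) = 4/9·I/p_x and y* = 5/9·I/p_y.
At p_x=8, p_y=16.94, I=38: x* = 4/9·38/8 = 2.1111, y* = 1.2462.
Utility at the optimum: U(2.1111, 1.2462) = 59.708.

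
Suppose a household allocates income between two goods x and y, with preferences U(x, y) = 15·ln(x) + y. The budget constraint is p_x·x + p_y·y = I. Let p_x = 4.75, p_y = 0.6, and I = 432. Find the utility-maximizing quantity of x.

x* = 1.8947

At the given prices: x* = 15·0.6/4.75 = 1.8947.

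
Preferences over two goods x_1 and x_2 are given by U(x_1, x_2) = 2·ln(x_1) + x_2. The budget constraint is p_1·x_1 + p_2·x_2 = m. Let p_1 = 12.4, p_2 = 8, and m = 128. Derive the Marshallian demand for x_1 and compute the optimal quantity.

x_1* = 1.2903

MU_x_1 = 2/x_1, MU_x_2 = 1. Tangency: 2/x_1 = p_1/p_2.
So x_1*(p_1,p_2) = 2·p_2/p_1, independent of income; and x_2* = (m − 2·p_2)/p_2.
At the given prices: x_1* = 2·8/12.4 = 1.2903.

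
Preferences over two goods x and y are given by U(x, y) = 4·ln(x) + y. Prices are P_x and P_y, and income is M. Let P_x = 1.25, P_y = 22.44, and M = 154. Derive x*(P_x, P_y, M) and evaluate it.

Set MRS = P_x/P_y: (4/x)/1 = P_x/P_y.
So x*(P_x,P_y) = 4·P_y/P_x, independent of income; and y* = (M − 4·P_y)/P_y.
At the given prices: x* = 4·22.44/1.25 = 71.808.

x* = 71.808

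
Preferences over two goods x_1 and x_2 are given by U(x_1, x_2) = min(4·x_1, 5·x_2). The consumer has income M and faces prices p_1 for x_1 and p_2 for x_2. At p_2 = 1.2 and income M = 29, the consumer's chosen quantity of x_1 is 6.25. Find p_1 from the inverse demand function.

p_1 = 3.68

With perfect complements, no substitution: consume in ratio x_1:x_2 = 5:4.
Budget: p_1·x_1 + p_2·(4/5)·x_1 = M, so (5·p_1 + 4·p_2)·x_1 = 5·M.
Demand: x_1*(p_1,p_2,M) = 5·M/(5·p_1 + 4·p_2), x_2* = 4·M/(5·p_1 + 4·p_2).
Set x_1* = 6.25 in the demand function and solve for p_1: p_1 = 3.68.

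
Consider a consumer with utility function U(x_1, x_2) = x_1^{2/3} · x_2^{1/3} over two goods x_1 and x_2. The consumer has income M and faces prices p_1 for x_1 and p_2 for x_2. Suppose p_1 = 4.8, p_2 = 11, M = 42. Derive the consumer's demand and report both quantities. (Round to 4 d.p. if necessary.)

At p_1=4.8, p_2=11, M=42: x_1* = 2/3·42/4.8 = 5.8333, x_2* = 1.2727.

x_1* = 5.8333, x_2* = 1.2727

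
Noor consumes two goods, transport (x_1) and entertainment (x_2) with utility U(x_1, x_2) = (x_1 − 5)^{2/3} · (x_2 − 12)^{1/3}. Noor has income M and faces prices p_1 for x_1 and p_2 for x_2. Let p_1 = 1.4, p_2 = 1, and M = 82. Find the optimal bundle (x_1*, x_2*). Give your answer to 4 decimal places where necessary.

MRS = 2·(x_2−12)/(x_1−5). Tangency with p_1/p_2 gives x_2−12 = (1/2)·(p_1/p_2)·(x_1−5).
Substituting into the budget: x_1* = 5 + 2/3·(M − 5·p_1 − 12·p_2)/p_1, and x_2* = 12 + 1/3·(…)/p_2.
Discretionary income = 82 − 5·1.4 − 12·1 = 63; x_1* = 5 + 2/3·63/1.4 = 35; x_2* = 12 + 1/3·63/1 = 33.

x_1* = 35, x_2* = 33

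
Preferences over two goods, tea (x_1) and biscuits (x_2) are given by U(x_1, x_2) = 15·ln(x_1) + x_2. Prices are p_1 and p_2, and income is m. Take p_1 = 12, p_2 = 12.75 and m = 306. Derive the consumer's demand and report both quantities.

x_1* = 15.9375, x_2* = 9

Set MRS = p_1/p_2: (15/x_1)/1 = p_1/p_2.
So x_1*(p_1,p_2) = 15·p_2/p_1, independent of income; and x_2* = (m − 15·p_2)/p_2.
At the given prices: x_1* = 15·12.75/12 = 15.9375, and x_2* = 9.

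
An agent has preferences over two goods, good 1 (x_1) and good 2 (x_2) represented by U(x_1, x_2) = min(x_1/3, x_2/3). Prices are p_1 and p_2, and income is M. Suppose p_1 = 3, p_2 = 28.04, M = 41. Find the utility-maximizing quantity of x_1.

x_1* = 1.3209

Leontief preferences: the optimum is at the kink where x_1/3 = x_2/3, i.e. x_2 = x_1.
Budget: p_1·x_1 + p_2·x_1 = M, so (3·p_1 + 3·p_2)·x_1 = 3·M.
Demand: x_1*(p_1,p_2,M) = 3·M/(3·p_1 + 3·p_2), x_2* = 3·M/(3·p_1 + 3·p_2).
Here 3·3 + 3·28.04 = 93.12, giving x_1* = 1.3209.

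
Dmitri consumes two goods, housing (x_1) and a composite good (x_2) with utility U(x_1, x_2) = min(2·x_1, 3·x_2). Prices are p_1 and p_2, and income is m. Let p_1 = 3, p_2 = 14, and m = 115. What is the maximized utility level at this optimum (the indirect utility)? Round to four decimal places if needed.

V = 18.6486

Leontief preferences: the optimum is at the kink where x_1/3 = x_2/2, i.e. x_2 = (2/3)·x_1.
Budget: p_1·x_1 + p_2·(2/3)·x_1 = m, so (3·p_1 + 2·p_2)·x_1 = 3·m.
Demand: x_1*(p_1,p_2,m) = 3·m/(3·p_1 + 2·p_2), x_2* = 2·m/(3·p_1 + 2·p_2).
Here 3·3 + 2·14 = 37, giving x_1* = 9.3243 and x_2* = 6.2162.
Utility at the optimum: U(9.3243, 6.2162) = 18.6486.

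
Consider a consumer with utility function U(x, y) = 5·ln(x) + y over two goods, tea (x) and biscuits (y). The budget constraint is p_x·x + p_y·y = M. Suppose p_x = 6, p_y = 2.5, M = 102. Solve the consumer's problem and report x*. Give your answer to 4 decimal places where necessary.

At the given prices: x* = 5·2.5/6 = 2.0833.

x* = 2.0833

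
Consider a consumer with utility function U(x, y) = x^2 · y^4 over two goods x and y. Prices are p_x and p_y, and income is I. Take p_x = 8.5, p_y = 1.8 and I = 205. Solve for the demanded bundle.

Demand: x*(p_x,p_y,I) = 1/3·I/p_x and y* = 2/3·I/p_y.
At p_x=8.5, p_y=1.8, I=205: x* = 1/3·205/8.5 = 8.0392, y* = 75.9259.

x* = 8.0392, y* = 75.9259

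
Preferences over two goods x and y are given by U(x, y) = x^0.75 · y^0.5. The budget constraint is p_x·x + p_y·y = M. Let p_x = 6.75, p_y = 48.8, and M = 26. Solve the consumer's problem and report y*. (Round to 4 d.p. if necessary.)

y* = 0.2131

MU_x/MU_y = (0.75·y)/(0.5·x); tangency sets this equal to p_x/p_y.
So 0.75·p_y·y = 0.5·p_x·x; combined with the budget, a share 0.6 of income goes to x.
Demand: x*(p_x,p_y,M) = 0.6·M/p_x and y* = 0.4·M/p_y.
At p_x=6.75, p_y=48.8, M=26: y* = 0.4·26/48.8 = 0.2131.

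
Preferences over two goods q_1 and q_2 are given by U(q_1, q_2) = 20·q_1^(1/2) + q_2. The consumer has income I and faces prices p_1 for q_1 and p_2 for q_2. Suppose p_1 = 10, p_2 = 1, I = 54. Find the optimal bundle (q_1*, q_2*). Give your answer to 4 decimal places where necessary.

Set MRS = p_1/p_2: 10·q_1^(−1/2) = p_1/p_2.
Solve: √q_1 = 10·p_2/p_1, so q_1*(p_1,p_2) = (10·p_2/p_1)², and q_2* = (I − p_1·q_1*)/p_2.
Plugging in: q_1* = (10·1/10)² = 1, q_2* = 44.

q_1* = 1, q_2* = 44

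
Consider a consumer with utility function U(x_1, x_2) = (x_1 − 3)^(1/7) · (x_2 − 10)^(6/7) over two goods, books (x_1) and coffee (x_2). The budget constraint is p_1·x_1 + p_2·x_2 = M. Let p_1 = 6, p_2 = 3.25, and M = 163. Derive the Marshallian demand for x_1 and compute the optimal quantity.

x_1* = 5.6786

Discretionary income = 163 − 3·6 − 10·3.25 = 112.5; x_1* = 3 + 1/7·112.5/6 = 5.6786.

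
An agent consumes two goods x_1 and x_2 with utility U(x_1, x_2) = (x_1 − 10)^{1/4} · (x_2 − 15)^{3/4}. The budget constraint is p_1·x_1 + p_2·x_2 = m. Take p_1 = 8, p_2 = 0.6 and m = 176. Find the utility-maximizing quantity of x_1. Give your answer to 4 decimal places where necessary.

x_1* = 12.7188

Let x_1' = x_1−10, x_2' = x_2−15. MRS = (1/3)·x_2'/x_1' = p_1/p_2.
Substituting into the budget: x_1* = 10 + 0.25·(m − 10·p_1 − 15·p_2)/p_1, and x_2* = 15 + 0.75·(…)/p_2.
Discretionary income = 176 − 10·8 − 15·0.6 = 87; x_1* = 10 + 0.25·87/8 = 12.7188.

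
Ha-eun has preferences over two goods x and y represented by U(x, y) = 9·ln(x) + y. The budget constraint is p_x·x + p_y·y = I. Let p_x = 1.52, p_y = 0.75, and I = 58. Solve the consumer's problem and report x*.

x* = 4.4408

MU_x = 9/x, MU_y = 1. Tangency: 9/x = p_x/p_y.
So x*(p_x,p_y) = 9·p_y/p_x, independent of income; and y* = (I − 9·p_y)/p_y.
At the given prices: x* = 9·0.75/1.52 = 4.4408.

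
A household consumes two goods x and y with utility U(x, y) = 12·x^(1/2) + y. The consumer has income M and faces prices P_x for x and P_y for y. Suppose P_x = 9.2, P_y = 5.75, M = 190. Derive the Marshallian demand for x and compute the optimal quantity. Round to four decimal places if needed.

x* = 14.0625

Solve: √x = 6·P_y/P_x, so x*(P_x,P_y) = (6·P_y/P_x)², and y* = (M − P_x·x*)/P_y.
Plugging in: x* = (6·5.75/9.2)² = 14.0625.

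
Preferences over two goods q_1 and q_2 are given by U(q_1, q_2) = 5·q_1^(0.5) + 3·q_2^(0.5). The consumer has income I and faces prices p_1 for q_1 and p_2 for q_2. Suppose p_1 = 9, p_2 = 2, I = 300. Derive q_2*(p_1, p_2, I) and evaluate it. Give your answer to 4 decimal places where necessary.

q_2* = 92.7481

MRS = MU_q_1/MU_q_2 = (5/3)·(q_2/q_1)^(0.5). Set equal to p_1/p_2.
Solve for the ratio: q_2/q_1 = [(3/5)·p_1/p_2]^(2).
With the ratio pinned down, the budget gives q_1* = I/(p_1 + p_2·(q_2/q_1)) and q_2* = (q_2/q_1)·q_1*.
Numerically q_2/q_1 = 7.29, so q_1* = 300/(9 + 2·7.29) = 12.7226 and q_2* = 7.29·12.7226 = 92.7481.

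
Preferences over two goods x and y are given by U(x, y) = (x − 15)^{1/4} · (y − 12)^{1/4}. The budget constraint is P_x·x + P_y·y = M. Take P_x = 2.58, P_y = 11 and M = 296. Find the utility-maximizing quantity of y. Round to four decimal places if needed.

This is Cobb-Douglas in (x−15, y−12): tangency gives 0.25·P_y·(y−12) = 0.25·P_x·(x−15).
Substituting into the budget: x* = 15 + 0.5·(M − 15·P_x − 12·P_y)/P_x, and y* = 12 + 0.5·(…)/P_y.
Discretionary income = 296 − 15·2.58 − 12·11 = 125.3; y* = 12 + 0.5·125.3/11 = 17.6955.

y* = 17.6955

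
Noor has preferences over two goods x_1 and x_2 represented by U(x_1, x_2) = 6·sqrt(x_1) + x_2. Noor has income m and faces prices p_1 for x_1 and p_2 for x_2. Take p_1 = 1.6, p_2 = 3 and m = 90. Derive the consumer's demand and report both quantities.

Thus x_1* = (3·p_2/p_1)² — independent of m — with the rest of income spent on x_2.
Plugging in: x_1* = (3·3/1.6)² = 31.6406, x_2* = 13.125.

x_1* = 31.6406, x_2* = 13.125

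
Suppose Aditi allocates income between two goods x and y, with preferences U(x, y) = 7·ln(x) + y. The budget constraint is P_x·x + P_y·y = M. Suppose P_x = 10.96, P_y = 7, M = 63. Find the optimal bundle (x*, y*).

MU_x = 7/x, MU_y = 1. Tangency: 7/x = P_x/P_y.
So x*(P_x,P_y) = 7·P_y/P_x, independent of income; and y* = (M − 7·P_y)/P_y.
At the given prices: x* = 7·7/10.96 = 4.4708, and y* = 2.

x* = 4.4708, y* = 2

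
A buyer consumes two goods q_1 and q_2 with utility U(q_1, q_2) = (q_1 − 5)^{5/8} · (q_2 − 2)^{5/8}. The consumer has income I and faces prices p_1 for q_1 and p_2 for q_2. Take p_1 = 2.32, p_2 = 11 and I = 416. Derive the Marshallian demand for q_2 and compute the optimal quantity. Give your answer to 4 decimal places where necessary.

Let q_1' = q_1−5, q_2' = q_2−2. MRS = q_2'/q_1' = p_1/p_2.
After buying the subsistence bundle (5, 2), a share 0.5 of the remaining income goes to q_1: q_1* = 5 + 0.5·(I − 5p_1 − 2p_2)/p_1.
Discretionary income = 416 − 5·2.32 − 2·11 = 382.4; q_2* = 2 + 0.5·382.4/11 = 19.3818.

q_2* = 19.3818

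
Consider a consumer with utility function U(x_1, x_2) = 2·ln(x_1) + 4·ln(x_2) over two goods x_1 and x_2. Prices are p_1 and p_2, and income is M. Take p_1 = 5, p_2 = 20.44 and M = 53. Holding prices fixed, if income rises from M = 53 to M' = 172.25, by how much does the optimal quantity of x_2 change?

Δx_2* = 3.8894

Demand: x_1*(p_1,p_2,M) = 1/3·M/p_1 and x_2* = 2/3·M/p_2.
At p_1=5, p_2=20.44, M=53: x_2* = 2/3·53/20.44 = 1.7286.
At M' = 172.25: x_2* = 5.6181. Change: 5.6181 − 1.7286 = 3.8894.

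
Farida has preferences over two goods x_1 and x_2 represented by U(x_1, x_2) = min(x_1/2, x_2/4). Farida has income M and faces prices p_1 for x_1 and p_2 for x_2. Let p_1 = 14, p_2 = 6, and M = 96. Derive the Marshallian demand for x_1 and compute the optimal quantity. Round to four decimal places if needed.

Leontief preferences: the optimum is at the kink where x_1/2 = x_2/4, i.e. x_2 = 2·x_1.
Budget: p_1·x_1 + p_2·2·x_1 = M, so (2·p_1 + 4·p_2)·x_1 = 2·M.
Demand: x_1*(p_1,p_2,M) = 2·M/(2·p_1 + 4·p_2), x_2* = 4·M/(2·p_1 + 4·p_2).
Here 2·14 + 4·6 = 52, giving x_1* = 3.6923.

x_1* = 3.6923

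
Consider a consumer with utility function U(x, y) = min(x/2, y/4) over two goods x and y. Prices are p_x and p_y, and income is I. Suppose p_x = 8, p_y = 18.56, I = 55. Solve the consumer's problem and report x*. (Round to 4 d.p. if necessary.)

x* = 1.219

Leontief preferences: the optimum is at the kink where x/2 = y/4, i.e. y = 2·x.
Budget: p_x·x + p_y·2·x = I, so (2·p_x + 4·p_y)·x = 2·I.
Demand: x*(p_x,p_y,I) = 2·I/(2·p_x + 4·p_y), y* = 4·I/(2·p_x + 4·p_y).
Here 2·8 + 4·18.56 = 90.24, giving x* = 1.219.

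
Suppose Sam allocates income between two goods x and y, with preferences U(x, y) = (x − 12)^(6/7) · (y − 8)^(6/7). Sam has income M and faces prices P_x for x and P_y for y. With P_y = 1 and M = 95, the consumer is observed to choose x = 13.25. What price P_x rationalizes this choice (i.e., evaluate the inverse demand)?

Let x' = x−12, y' = y−8. MRS = y'/x' = P_x/P_y.
After buying the subsistence bundle (12, 8), a share 0.5 of the remaining income goes to x: x* = 12 + 0.5·(M − 12P_x − 8P_y)/P_x.
Set x* = 13.25 in the demand function and solve for P_x: P_x = 6.

P_x = 6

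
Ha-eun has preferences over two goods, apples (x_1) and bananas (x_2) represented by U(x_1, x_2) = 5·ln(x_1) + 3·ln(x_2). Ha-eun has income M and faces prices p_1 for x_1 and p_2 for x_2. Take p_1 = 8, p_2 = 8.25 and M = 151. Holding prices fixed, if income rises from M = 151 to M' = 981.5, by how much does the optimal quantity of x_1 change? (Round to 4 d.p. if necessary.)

Δx_1* = 64.8828

The MRS is (5/3)·x_2/x_1. Set MRS = p_1/p_2.
So 5·p_2·x_2 = 3·p_1·x_1; combined with the budget, a share 0.625 of income goes to x_1.
Demand: x_1*(p_1,p_2,M) = 0.625·M/p_1 and x_2* = 0.375·M/p_2.
At p_1=8, p_2=8.25, M=151: x_1* = 0.625·151/8 = 11.7969.
At M' = 981.5: x_1* = 76.6797. Change: 76.6797 − 11.7969 = 64.8828.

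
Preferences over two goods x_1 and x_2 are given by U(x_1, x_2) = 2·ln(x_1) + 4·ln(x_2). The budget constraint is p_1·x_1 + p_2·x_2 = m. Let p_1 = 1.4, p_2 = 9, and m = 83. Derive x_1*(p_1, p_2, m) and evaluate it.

Tangency: MRS = (1/2)·x_2/x_1 = p_1/p_2.
So 2·p_2·x_2 = 4·p_1·x_1; combined with the budget, a share 1/3 of income goes to x_1.
Demand: x_1*(p_1,p_2,m) = 1/3·m/p_1 and x_2* = 2/3·m/p_2.
At p_1=1.4, p_2=9, m=83: x_1* = 1/3·83/1.4 = 19.7619.

x_1* = 19.7619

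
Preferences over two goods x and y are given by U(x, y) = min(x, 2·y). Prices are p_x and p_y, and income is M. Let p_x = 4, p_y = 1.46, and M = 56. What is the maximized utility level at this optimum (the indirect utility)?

With perfect complements, no substitution: consume in ratio x:y = 2:1.
Budget: p_x·x + p_y·(1/2)·x = M, so (2·p_x + p_y)·x = 2·M.
Demand: x*(p_x,p_y,M) = 2·M/(2·p_x + p_y), y* = M/(2·p_x + p_y).
Here 2·4 + 1.46 = 9.46, giving x* = 11.8393 and y* = 5.9197.
Utility at the optimum: U(11.8393, 5.9197) = 11.8393.

V = 11.8393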